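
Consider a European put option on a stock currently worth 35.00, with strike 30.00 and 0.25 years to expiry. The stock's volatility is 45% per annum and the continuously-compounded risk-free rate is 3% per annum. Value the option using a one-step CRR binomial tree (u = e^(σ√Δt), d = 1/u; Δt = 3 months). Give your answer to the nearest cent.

1.10

CRR parameters: u = e^(σ√Δt) = e^(0.45·√0.25) = 1.2523, d = 1/u = 0.7985
Per-period rate: rΔt = 0.03·0.25 = 0.0075, so R = e^0.0075 = 1.0075
Risk-neutral probability p = (e^0.0075 − 0.7985)/(1.2523 − 0.7985) = 0.2090/0.4538 = 0.4606
Terminal stock prices: S_u = 43.83, S_d = 27.95
Terminal payoffs (K − S): max(-13.83, 0) = 0, max(2.052, 0) = 2.052
Node 0 (S = 35): V_0 = e^(−0.0075)·[0.4606·0.0000 + 0.5394·2.0519] = 1.0986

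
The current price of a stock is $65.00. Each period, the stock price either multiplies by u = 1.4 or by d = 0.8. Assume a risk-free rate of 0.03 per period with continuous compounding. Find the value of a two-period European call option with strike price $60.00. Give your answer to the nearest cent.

Risk-neutral probability p = (e^0.03 − 0.8)/(1.4 − 0.8) = 0.2305/0.6000 = 0.3841
Terminal stock prices: S_uu = 127.4, S_ud = 72.8, S_dd = 41.6
Terminal payoffs (S − K): max(67.4, 0) = 67.4, max(12.8, 0) = 12.8, max(-18.4, 0) = 0
Node u (S = 91): V_u = e^(−0.03)·[0.3841·67.4000 + 0.6159·12.8000] = 32.7733
Node d (S = 52): V_d = e^(−0.03)·[0.3841·12.8000 + 0.6159·0.0000] = 4.7711
Node 0 (S = 65): V_0 = e^(−0.03)·[0.3841·32.7733 + 0.6159·4.7711] = 15.0676

$15.07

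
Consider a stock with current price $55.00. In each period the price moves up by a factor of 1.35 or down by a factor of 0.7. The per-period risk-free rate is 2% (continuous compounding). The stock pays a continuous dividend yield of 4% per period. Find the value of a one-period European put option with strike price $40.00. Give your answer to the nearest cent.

Per-period risk-free factor R = e^0.02 = 1.0202; dividend-adjusted growth = e^(0.02−0.04) = 0.9802.
Risk-neutral probability p = (0.9802 − 0.7)/(1.35 − 0.7) = 0.2802/0.6500 = 0.4311
Terminal stock prices: S_u = 74.25, S_d = 38.5
Terminal payoffs (K − S): max(-34.25, 0) = 0, max(1.5, 0) = 1.5
Node 0 (S = 55): V_0 = e^(−0.02)·[0.4311·0.0000 + 0.5689·1.5000] = 0.8365

$0.84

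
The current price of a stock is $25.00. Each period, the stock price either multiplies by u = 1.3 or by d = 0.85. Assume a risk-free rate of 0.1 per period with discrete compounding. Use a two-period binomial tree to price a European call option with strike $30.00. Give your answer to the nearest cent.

$3.12

Risk-neutral probability p = (1 + 0.1 − 0.85)/(1.3 − 0.85) = 0.2500/0.4500 = 0.5556
Terminal stock prices: S_uu = 42.25, S_ud = 27.62, S_dd = 18.06
Terminal payoffs (S − K): max(12.25, 0) = 12.25, max(-2.375, 0) = 0, max(-11.94, 0) = 0
Node u (S = 32.5): V_u = 1/1.1·[0.5556·12.2500 + 0.4444·0.0000] = 6.1869
Node d (S = 21.25): V_d = 1/1.1·[0.5556·0.0000 + 0.4444·0.0000] = 0.0000
Node 0 (S = 25): V_0 = 1/1.1·[0.5556·6.1869 + 0.4444·0.0000] = 3.1247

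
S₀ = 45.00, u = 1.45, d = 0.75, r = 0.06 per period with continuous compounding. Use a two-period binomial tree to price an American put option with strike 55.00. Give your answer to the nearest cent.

Risk-neutral probability p = (e^0.06 − 0.75)/(1.45 − 0.75) = 0.3118/0.7000 = 0.4455
Terminal stock prices: S_uu = 94.61, S_ud = 48.94, S_dd = 25.31
Terminal payoffs (K − S): max(-39.61, 0) = 0, max(6.062, 0) = 6.062, max(29.69, 0) = 29.69
Node u (S = 65.25): continuation = e^(−0.06)·[0.4455·0.0000 + 0.5545·6.0625] = 3.1660; exercise value = 0.0000 ≤ continuation, so V_u = 3.1660
Node d (S = 33.75): continuation = e^(−0.06)·[0.4455·6.0625 + 0.5545·29.6875] = 18.0470; exercise value = 21.2500 > continuation, so V_d = 21.2500 (exercise)
Node 0 (S = 45): continuation = e^(−0.06)·[0.4455·3.1660 + 0.5545·21.2500] = 12.4256; exercise value = 10.0000 ≤ continuation, so V_0 = 12.4256

12.43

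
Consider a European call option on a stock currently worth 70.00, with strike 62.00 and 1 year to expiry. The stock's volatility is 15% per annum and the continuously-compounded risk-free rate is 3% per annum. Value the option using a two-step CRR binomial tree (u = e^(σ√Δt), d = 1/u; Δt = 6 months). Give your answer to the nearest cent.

10.92

CRR parameters: u = e^(σ√Δt) = e^(0.15·√0.5) = 1.1119, d = 1/u = 0.8994
Per-period rate: rΔt = 0.03·0.5 = 0.015, so R = e^0.015 = 1.0151
Risk-neutral probability p = (e^0.015 − 0.8994)/(1.1119 − 0.8994) = 0.1157/0.2125 = 0.5446
Terminal stock prices: S_uu = 86.54, S_ud = 70, S_dd = 56.62
Terminal payoffs (S − K): max(24.54, 0) = 24.54, max(8, 0) = 8, max(-5.38, 0) = 0
Node u (S = 77.83): V_u = e^(−0.015)·[0.5446·24.5418 + 0.4554·8.0000] = 16.7557
Node d (S = 62.96): V_d = e^(−0.015)·[0.5446·8.0000 + 0.4554·0.0000] = 4.2921
Node 0 (S = 70): V_0 = e^(−0.015)·[0.5446·16.7557 + 0.4554·4.2921] = 10.9151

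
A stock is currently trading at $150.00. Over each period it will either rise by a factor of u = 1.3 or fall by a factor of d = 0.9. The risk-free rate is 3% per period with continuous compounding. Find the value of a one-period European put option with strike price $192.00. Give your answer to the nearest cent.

Risk-neutral probability p = (e^0.03 − 0.9)/(1.3 − 0.9) = 0.1305/0.4000 = 0.3261
Terminal stock prices: S_u = 195, S_d = 135
Terminal payoffs (K − S): max(-3, 0) = 0, max(57, 0) = 57
Node 0 (S = 150): V_0 = e^(−0.03)·[0.3261·0.0000 + 0.6739·57.0000] = 37.2750

$37.28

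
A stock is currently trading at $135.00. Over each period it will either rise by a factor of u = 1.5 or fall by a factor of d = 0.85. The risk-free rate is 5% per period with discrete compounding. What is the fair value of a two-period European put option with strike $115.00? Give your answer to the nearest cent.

$7.59

Risk-neutral probability p = (1 + 0.05 − 0.85)/(1.5 − 0.85) = 0.2000/0.6500 = 0.3077
Terminal stock prices: S_uu = 303.8, S_ud = 172.1, S_dd = 97.54
Terminal payoffs (K − S): max(-188.8, 0) = 0, max(-57.12, 0) = 0, max(17.46, 0) = 17.46
Node u (S = 202.5): V_u = 1/1.05·[0.3077·0.0000 + 0.6923·0.0000] = 0.0000
Node d (S = 114.8): V_d = 1/1.05·[0.3077·0.0000 + 0.6923·17.4625] = 11.5137
Node 0 (S = 135): V_0 = 1/1.05·[0.3077·0.0000 + 0.6923·11.5137] = 7.5915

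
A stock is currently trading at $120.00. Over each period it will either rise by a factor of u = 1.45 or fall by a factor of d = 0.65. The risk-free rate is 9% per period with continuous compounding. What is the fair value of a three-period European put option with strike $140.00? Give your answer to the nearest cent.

$23.91

Risk-neutral probability p = (e^0.09 − 0.65)/(1.45 − 0.65) = 0.4442/0.8000 = 0.5552
Terminal stock prices: S_uuu = 365.8, S_uud = 164, S_udd = 73.52, S_ddd = 32.95
Terminal payoffs (K − S): max(-225.8, 0) = 0, max(-24, 0) = 0, max(66.48, 0) = 66.48, max(107, 0) = 107
Node uu (S = 252.3): V_uu = e^(−0.09)·[0.5552·0.0000 + 0.4448·0.0000] = 0.0000
Node ud (S = 113.1): V_ud = e^(−0.09)·[0.5552·0.0000 + 0.4448·66.4850] = 27.0262
Node dd (S = 50.7): V_dd = e^(−0.09)·[0.5552·66.4850 + 0.4448·107.0450] = 77.2504
Node u (S = 174): V_u = e^(−0.09)·[0.5552·0.0000 + 0.4448·27.0262] = 10.9861
Node d (S = 78): V_d = e^(−0.09)·[0.5552·27.0262 + 0.4448·77.2504] = 45.1162
Node 0 (S = 120): V_0 = e^(−0.09)·[0.5552·10.9861 + 0.4448·45.1162] = 23.9145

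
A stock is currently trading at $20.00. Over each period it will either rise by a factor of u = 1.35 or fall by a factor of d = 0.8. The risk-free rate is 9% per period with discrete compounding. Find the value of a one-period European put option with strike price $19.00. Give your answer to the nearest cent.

Risk-neutral probability p = (1 + 0.09 − 0.8)/(1.35 − 0.8) = 0.2900/0.5500 = 0.5273
Terminal stock prices: S_u = 27, S_d = 16
Terminal payoffs (K − S): max(-8, 0) = 0, max(3, 0) = 3
Node 0 (S = 20): V_0 = 1/1.09·[0.5273·0.0000 + 0.4727·3.0000] = 1.3011

$1.30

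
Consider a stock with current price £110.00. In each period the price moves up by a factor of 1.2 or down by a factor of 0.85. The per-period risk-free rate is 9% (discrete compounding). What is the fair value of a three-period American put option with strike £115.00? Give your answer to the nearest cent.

Risk-neutral probability p = (1 + 0.09 − 0.85)/(1.2 − 0.85) = 0.2400/0.3500 = 0.6857
Terminal stock prices: S_uuu = 190.1, S_uud = 134.6, S_udd = 95.37, S_ddd = 67.55
Terminal payoffs (K − S): max(-75.08, 0) = 0, max(-19.64, 0) = 0, max(19.63, 0) = 19.63, max(47.45, 0) = 47.45
Node uu (S = 158.4): continuation = 1/1.09·[0.6857·0.0000 + 0.3143·0.0000] = 0.0000; exercise value = 0.0000 ≤ continuation, so V_uu = 0.0000
Node ud (S = 112.2): continuation = 1/1.09·[0.6857·0.0000 + 0.3143·19.6300] = 5.6600; exercise value = 2.8000 ≤ continuation, so V_ud = 5.6600
Node dd (S = 79.47): continuation = 1/1.09·[0.6857·19.6300 + 0.3143·47.4463] = 26.0296; exercise value = 35.5250 > continuation, so V_dd = 35.5250 (exercise)
Node u (S = 132): continuation = 1/1.09·[0.6857·0.0000 + 0.3143·5.6600] = 1.6320; exercise value = 0.0000 ≤ continuation, so V_u = 1.6320
Node d (S = 93.5): continuation = 1/1.09·[0.6857·5.6600 + 0.3143·35.5250] = 13.8038; exercise value = 21.5000 > continuation, so V_d = 21.5000 (exercise)
Node 0 (S = 110): continuation = 1/1.09·[0.6857·1.6320 + 0.3143·21.5000] = 7.2259; exercise value = 5.0000 ≤ continuation, so V_0 = 7.2259

£7.23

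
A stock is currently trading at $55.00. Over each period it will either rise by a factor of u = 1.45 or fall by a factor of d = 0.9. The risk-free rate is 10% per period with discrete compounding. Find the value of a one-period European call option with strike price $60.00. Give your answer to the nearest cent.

$6.53

Risk-neutral probability p = (1 + 0.1 − 0.9)/(1.45 − 0.9) = 0.2000/0.5500 = 0.3636
Terminal stock prices: S_u = 79.75, S_d = 49.5
Terminal payoffs (S − K): max(19.75, 0) = 19.75, max(-10.5, 0) = 0
Node 0 (S = 55): V_0 = 1/1.1·[0.3636·19.7500 + 0.6364·0.0000] = 6.5289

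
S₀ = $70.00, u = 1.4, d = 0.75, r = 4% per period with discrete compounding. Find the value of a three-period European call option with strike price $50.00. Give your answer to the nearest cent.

$28.64

Risk-neutral probability p = (1 + 0.04 − 0.75)/(1.4 − 0.75) = 0.2900/0.6500 = 0.4462
Terminal stock prices: S_uuu = 192.1, S_uud = 102.9, S_udd = 55.12, S_ddd = 29.53
Terminal payoffs (S − K): max(142.1, 0) = 142.1, max(52.9, 0) = 52.9, max(5.125, 0) = 5.125, max(-20.47, 0) = 0
Node uu (S = 137.2): V_uu = 1/1.04·[0.4462·142.0800 + 0.5538·52.9000] = 89.1231
Node ud (S = 73.5): V_ud = 1/1.04·[0.4462·52.9000 + 0.5538·5.1250] = 25.4231
Node dd (S = 39.38): V_dd = 1/1.04·[0.4462·5.1250 + 0.5538·0.0000] = 2.1986
Node u (S = 98): V_u = 1/1.04·[0.4462·89.1231 + 0.5538·25.4231] = 51.7722
Node d (S = 52.5): V_d = 1/1.04·[0.4462·25.4231 + 0.5538·2.1986] = 12.0772
Node 0 (S = 70): V_0 = 1/1.04·[0.4462·51.7722 + 0.5538·12.0772] = 28.6416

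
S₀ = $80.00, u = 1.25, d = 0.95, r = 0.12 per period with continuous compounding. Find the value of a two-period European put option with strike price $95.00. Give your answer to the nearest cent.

Risk-neutral probability p = (e^0.12 − 0.95)/(1.25 − 0.95) = 0.1775/0.3000 = 0.5917
Terminal stock prices: S_uu = 125, S_ud = 95, S_dd = 72.2
Terminal payoffs (K − S): max(-30, 0) = 0, max(0, 0) = 0, max(22.8, 0) = 22.8
Node u (S = 100): V_u = e^(−0.12)·[0.5917·0.0000 + 0.4083·0.0000] = 0.0000
Node d (S = 76): V_d = e^(−0.12)·[0.5917·0.0000 + 0.4083·22.8000] = 8.2574
Node 0 (S = 80): V_0 = e^(−0.12)·[0.5917·0.0000 + 0.4083·8.2574] = 2.9906

$2.99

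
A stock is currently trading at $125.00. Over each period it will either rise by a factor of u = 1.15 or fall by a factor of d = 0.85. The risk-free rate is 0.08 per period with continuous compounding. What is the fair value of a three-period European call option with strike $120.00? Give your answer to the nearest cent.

Risk-neutral probability p = (e^0.08 − 0.85)/(1.15 − 0.85) = 0.2333/0.3000 = 0.7776
Terminal stock prices: S_uuu = 190.1, S_uud = 140.5, S_udd = 103.9, S_ddd = 76.77
Terminal payoffs (S − K): max(70.11, 0) = 70.11, max(20.52, 0) = 20.52, max(-16.14, 0) = 0, max(-43.23, 0) = 0
Node uu (S = 165.3): V_uu = e^(−0.08)·[0.7776·70.1094 + 0.2224·20.5156] = 54.5385
Node ud (S = 122.2): V_ud = e^(−0.08)·[0.7776·20.5156 + 0.2224·0.0000] = 14.7269
Node dd (S = 90.31): V_dd = e^(−0.08)·[0.7776·0.0000 + 0.2224·0.0000] = 0.0000
Node u (S = 143.8): V_u = e^(−0.08)·[0.7776·54.5385 + 0.2224·14.7269] = 42.1729
Node d (S = 106.2): V_d = e^(−0.08)·[0.7776·14.7269 + 0.2224·0.0000] = 10.5715
Node 0 (S = 125): V_0 = e^(−0.08)·[0.7776·42.1729 + 0.2224·10.5715] = 32.4434

$32.44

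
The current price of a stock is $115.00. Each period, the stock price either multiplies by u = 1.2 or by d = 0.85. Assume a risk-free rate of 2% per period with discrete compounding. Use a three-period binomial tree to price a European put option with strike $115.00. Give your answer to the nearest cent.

Risk-neutral probability p = (1 + 0.02 − 0.85)/(1.2 − 0.85) = 0.1700/0.3500 = 0.4857
Terminal stock prices: S_uuu = 198.7, S_uud = 140.8, S_udd = 99.7, S_ddd = 70.62
Terminal payoffs (K − S): max(-83.72, 0) = 0, max(-25.76, 0) = 0, max(15.3, 0) = 15.3, max(44.38, 0) = 44.38
Node uu (S = 165.6): V_uu = 1/1.02·[0.4857·0.0000 + 0.5143·0.0000] = 0.0000
Node ud (S = 117.3): V_ud = 1/1.02·[0.4857·0.0000 + 0.5143·15.2950] = 7.7118
Node dd (S = 83.09): V_dd = 1/1.02·[0.4857·15.2950 + 0.5143·44.3756] = 29.6576
Node u (S = 138): V_u = 1/1.02·[0.4857·0.0000 + 0.5143·7.7118] = 3.8883
Node d (S = 97.75): V_d = 1/1.02·[0.4857·7.7118 + 0.5143·29.6576] = 18.6257
Node 0 (S = 115): V_0 = 1/1.02·[0.4857·3.8883 + 0.5143·18.6257] = 11.2427

$11.24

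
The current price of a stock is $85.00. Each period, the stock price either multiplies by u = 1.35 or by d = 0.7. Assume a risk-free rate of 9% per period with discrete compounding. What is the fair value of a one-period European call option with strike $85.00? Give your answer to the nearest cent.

Risk-neutral probability p = (1 + 0.09 − 0.7)/(1.35 − 0.7) = 0.3900/0.6500 = 0.6000
Terminal stock prices: S_u = 114.8, S_d = 59.5
Terminal payoffs (S − K): max(29.75, 0) = 29.75, max(-25.5, 0) = 0
Node 0 (S = 85): V_0 = 1/1.09·[0.6000·29.7500 + 0.4000·0.0000] = 16.3761

$16.38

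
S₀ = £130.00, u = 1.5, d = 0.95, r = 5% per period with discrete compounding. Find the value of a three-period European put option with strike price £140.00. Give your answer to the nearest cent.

Risk-neutral probability p = (1 + 0.05 − 0.95)/(1.5 − 0.95) = 0.1000/0.5500 = 0.1818
Terminal stock prices: S_uuu = 438.8, S_uud = 277.9, S_udd = 176, S_ddd = 111.5
Terminal payoffs (K − S): max(-298.8, 0) = 0, max(-137.9, 0) = 0, max(-35.99, 0) = 0, max(28.54, 0) = 28.54
Node uu (S = 292.5): V_uu = 1/1.05·[0.1818·0.0000 + 0.8182·0.0000] = 0.0000
Node ud (S = 185.2): V_ud = 1/1.05·[0.1818·0.0000 + 0.8182·0.0000] = 0.0000
Node dd (S = 117.3): V_dd = 1/1.05·[0.1818·0.0000 + 0.8182·28.5413] = 22.2399
Node u (S = 195): V_u = 1/1.05·[0.1818·0.0000 + 0.8182·0.0000] = 0.0000
Node d (S = 123.5): V_d = 1/1.05·[0.1818·0.0000 + 0.8182·22.2399] = 17.3298
Node 0 (S = 130): V_0 = 1/1.05·[0.1818·0.0000 + 0.8182·17.3298] = 13.5038

£13.50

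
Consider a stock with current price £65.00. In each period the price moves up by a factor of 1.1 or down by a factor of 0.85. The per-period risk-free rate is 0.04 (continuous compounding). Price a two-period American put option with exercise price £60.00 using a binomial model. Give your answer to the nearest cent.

Risk-neutral probability p = (e^0.04 − 0.85)/(1.1 − 0.85) = 0.1908/0.2500 = 0.7632
Terminal stock prices: S_uu = 78.65, S_ud = 60.77, S_dd = 46.96
Terminal payoffs (K − S): max(-18.65, 0) = 0, max(-0.775, 0) = 0, max(13.04, 0) = 13.04
Node u (S = 71.5): continuation = e^(−0.04)·[0.7632·0.0000 + 0.2368·0.0000] = 0.0000; exercise value = 0.0000 ≤ continuation, so V_u = 0.0000
Node d (S = 55.25): continuation = e^(−0.04)·[0.7632·0.0000 + 0.2368·13.0375] = 2.9657; exercise value = 4.7500 > continuation, so V_d = 4.7500 (exercise)
Node 0 (S = 65): continuation = e^(−0.04)·[0.7632·0.0000 + 0.2368·4.7500] = 1.0805; exercise value = 0.0000 ≤ continuation, so V_0 = 1.0805

£1.08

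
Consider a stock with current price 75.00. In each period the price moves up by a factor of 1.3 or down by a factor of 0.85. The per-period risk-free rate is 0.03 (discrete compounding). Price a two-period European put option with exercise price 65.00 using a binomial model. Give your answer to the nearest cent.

Risk-neutral probability p = (1 + 0.03 − 0.85)/(1.3 − 0.85) = 0.1800/0.4500 = 0.4000
Terminal stock prices: S_uu = 126.8, S_ud = 82.88, S_dd = 54.19
Terminal payoffs (K − S): max(-61.75, 0) = 0, max(-17.88, 0) = 0, max(10.81, 0) = 10.81
Node u (S = 97.5): V_u = 1/1.03·[0.4000·0.0000 + 0.6000·0.0000] = 0.0000
Node d (S = 63.75): V_d = 1/1.03·[0.4000·0.0000 + 0.6000·10.8125] = 6.2985
Node 0 (S = 75): V_0 = 1/1.03·[0.4000·0.0000 + 0.6000·6.2985] = 3.6691

3.67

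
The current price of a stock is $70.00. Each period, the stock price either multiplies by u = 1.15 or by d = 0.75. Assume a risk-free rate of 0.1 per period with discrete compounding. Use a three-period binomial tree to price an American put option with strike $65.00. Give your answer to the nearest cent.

Risk-neutral probability p = (1 + 0.1 − 0.75)/(1.15 − 0.75) = 0.3500/0.4000 = 0.8750
Terminal stock prices: S_uuu = 106.5, S_uud = 69.43, S_udd = 45.28, S_ddd = 29.53
Terminal payoffs (K − S): max(-41.46, 0) = 0, max(-4.431, 0) = 0, max(19.72, 0) = 19.72, max(35.47, 0) = 35.47
Node uu (S = 92.57): continuation = 1/1.1·[0.8750·0.0000 + 0.1250·0.0000] = 0.0000; exercise value = 0.0000 ≤ continuation, so V_uu = 0.0000
Node ud (S = 60.38): continuation = 1/1.1·[0.8750·0.0000 + 0.1250·19.7188] = 2.2408; exercise value = 4.6250 > continuation, so V_ud = 4.6250 (exercise)
Node dd (S = 39.38): continuation = 1/1.1·[0.8750·19.7188 + 0.1250·35.4688] = 19.7159; exercise value = 25.6250 > continuation, so V_dd = 25.6250 (exercise)
Node u (S = 80.5): continuation = 1/1.1·[0.8750·0.0000 + 0.1250·4.6250] = 0.5256; exercise value = 0.0000 ≤ continuation, so V_u = 0.5256
Node d (S = 52.5): continuation = 1/1.1·[0.8750·4.6250 + 0.1250·25.6250] = 6.5909; exercise value = 12.5000 > continuation, so V_d = 12.5000 (exercise)
Node 0 (S = 70): continuation = 1/1.1·[0.8750·0.5256 + 0.1250·12.5000] = 1.8385; exercise value = 0.0000 ≤ continuation, so V_0 = 1.8385

$1.84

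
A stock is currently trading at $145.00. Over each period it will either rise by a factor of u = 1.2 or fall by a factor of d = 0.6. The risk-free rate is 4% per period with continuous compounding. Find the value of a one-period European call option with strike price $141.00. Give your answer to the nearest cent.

$23.29

Risk-neutral probability p = (e^0.04 − 0.6)/(1.2 − 0.6) = 0.4408/0.6000 = 0.7347
Terminal stock prices: S_u = 174, S_d = 87
Terminal payoffs (S − K): max(33, 0) = 33, max(-54, 0) = 0
Node 0 (S = 145): V_0 = e^(−0.04)·[0.7347·33.0000 + 0.2653·0.0000] = 23.2939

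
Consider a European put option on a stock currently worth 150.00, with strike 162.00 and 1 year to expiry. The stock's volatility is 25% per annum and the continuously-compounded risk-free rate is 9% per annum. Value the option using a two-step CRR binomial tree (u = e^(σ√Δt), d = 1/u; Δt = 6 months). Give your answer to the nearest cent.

CRR parameters: u = e^(σ√Δt) = e^(0.25·√0.5) = 1.1934, d = 1/u = 0.8380
Per-period rate: rΔt = 0.09·0.5 = 0.045, so R = e^0.045 = 1.0460
Risk-neutral probability p = (e^0.045 − 0.8380)/(1.1934 − 0.8380) = 0.2081/0.3554 = 0.5854
Terminal stock prices: S_uu = 213.6, S_ud = 150, S_dd = 105.3
Terminal payoffs (K − S): max(-51.62, 0) = 0, max(12, 0) = 12, max(56.67, 0) = 56.67
Node u (S = 179): V_u = e^(−0.045)·[0.5854·0.0000 + 0.4146·12.0000] = 4.7559
Node d (S = 125.7): V_d = e^(−0.045)·[0.5854·12.0000 + 0.4146·56.6717] = 29.1766
Node 0 (S = 150): V_0 = e^(−0.045)·[0.5854·4.7559 + 0.4146·29.1766] = 14.2252

14.23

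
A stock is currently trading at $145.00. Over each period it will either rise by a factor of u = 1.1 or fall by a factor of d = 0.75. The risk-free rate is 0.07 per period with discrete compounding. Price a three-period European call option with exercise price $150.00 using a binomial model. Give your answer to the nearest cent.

Risk-neutral probability p = (1 + 0.07 − 0.75)/(1.1 − 0.75) = 0.3200/0.3500 = 0.9143
Terminal stock prices: S_uuu = 193, S_uud = 131.6, S_udd = 89.72, S_ddd = 61.17
Terminal payoffs (S − K): max(43, 0) = 43, max(-18.41, 0) = 0, max(-60.28, 0) = 0, max(-88.83, 0) = 0
Node uu (S = 175.5): V_uu = 1/1.07·[0.9143·42.9950 + 0.0857·0.0000] = 36.7381
Node ud (S = 119.6): V_ud = 1/1.07·[0.9143·0.0000 + 0.0857·0.0000] = 0.0000
Node dd (S = 81.56): V_dd = 1/1.07·[0.9143·0.0000 + 0.0857·0.0000] = 0.0000
Node u (S = 159.5): V_u = 1/1.07·[0.9143·36.7381 + 0.0857·0.0000] = 31.3917
Node d (S = 108.8): V_d = 1/1.07·[0.9143·0.0000 + 0.0857·0.0000] = 0.0000
Node 0 (S = 145): V_0 = 1/1.07·[0.9143·31.3917 + 0.0857·0.0000] = 26.8233

$26.82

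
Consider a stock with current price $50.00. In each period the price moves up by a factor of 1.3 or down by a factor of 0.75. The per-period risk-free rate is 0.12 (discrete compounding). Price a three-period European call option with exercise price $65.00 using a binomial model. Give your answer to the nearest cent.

Risk-neutral probability p = (1 + 0.12 − 0.75)/(1.3 − 0.75) = 0.3700/0.5500 = 0.6727
Terminal stock prices: S_uuu = 109.9, S_uud = 63.38, S_udd = 36.56, S_ddd = 21.09
Terminal payoffs (S − K): max(44.85, 0) = 44.85, max(-1.625, 0) = 0, max(-28.44, 0) = 0, max(-43.91, 0) = 0
Node uu (S = 84.5): V_uu = 1/1.12·[0.6727·44.8500 + 0.3273·0.0000] = 26.9391
Node ud (S = 48.75): V_ud = 1/1.12·[0.6727·0.0000 + 0.3273·0.0000] = 0.0000
Node dd (S = 28.12): V_dd = 1/1.12·[0.6727·0.0000 + 0.3273·0.0000] = 0.0000
Node u (S = 65): V_u = 1/1.12·[0.6727·26.9391 + 0.3273·0.0000] = 16.1810
Node d (S = 37.5): V_d = 1/1.12·[0.6727·0.0000 + 0.3273·0.0000] = 0.0000
Node 0 (S = 50): V_0 = 1/1.12·[0.6727·16.1810 + 0.3273·0.0000] = 9.7191

$9.72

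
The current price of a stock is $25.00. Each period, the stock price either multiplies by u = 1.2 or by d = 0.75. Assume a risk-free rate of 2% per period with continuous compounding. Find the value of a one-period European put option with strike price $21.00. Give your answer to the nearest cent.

Risk-neutral probability p = (e^0.02 − 0.75)/(1.2 − 0.75) = 0.2702/0.4500 = 0.6004
Terminal stock prices: S_u = 30, S_d = 18.75
Terminal payoffs (K − S): max(-9, 0) = 0, max(2.25, 0) = 2.25
Node 0 (S = 25): V_0 = e^(−0.02)·[0.6004·0.0000 + 0.3996·2.2500] = 0.8812

$0.88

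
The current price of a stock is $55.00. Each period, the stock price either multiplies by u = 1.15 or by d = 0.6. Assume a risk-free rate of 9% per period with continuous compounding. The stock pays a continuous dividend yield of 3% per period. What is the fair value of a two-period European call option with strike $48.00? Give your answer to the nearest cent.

Per-period risk-free factor R = e^0.09 = 1.0942; dividend-adjusted growth = e^(0.09−0.03) = 1.0618.
Risk-neutral probability p = (1.0618 − 0.6)/(1.15 − 0.6) = 0.4618/0.5500 = 0.8397
Terminal stock prices: S_uu = 72.74, S_ud = 37.95, S_dd = 19.8
Terminal payoffs (S − K): max(24.74, 0) = 24.74, max(-10.05, 0) = 0, max(-28.2, 0) = 0
Node u (S = 63.25): V_u = e^(−0.09)·[0.8397·24.7375 + 0.1603·0.0000] = 18.9843
Node d (S = 33): V_d = e^(−0.09)·[0.8397·0.0000 + 0.1603·0.0000] = 0.0000
Node 0 (S = 55): V_0 = e^(−0.09)·[0.8397·18.9843 + 0.1603·0.0000] = 14.5691

$14.57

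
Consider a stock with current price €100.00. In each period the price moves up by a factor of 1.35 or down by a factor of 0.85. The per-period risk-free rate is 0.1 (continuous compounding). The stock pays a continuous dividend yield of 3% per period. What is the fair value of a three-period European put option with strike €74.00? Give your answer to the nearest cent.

€1.59

Per-period risk-free factor R = e^0.1 = 1.1052; dividend-adjusted growth = e^(0.1−0.03) = 1.0725.
Risk-neutral probability p = (1.0725 − 0.85)/(1.35 − 0.85) = 0.2225/0.5000 = 0.4450
Terminal stock prices: S_uuu = 246, S_uud = 154.9, S_udd = 97.54, S_ddd = 61.41
Terminal payoffs (K − S): max(-172, 0) = 0, max(-80.91, 0) = 0, max(-23.54, 0) = 0, max(12.59, 0) = 12.59
Node uu (S = 182.3): V_uu = e^(−0.1)·[0.4450·0.0000 + 0.5550·0.0000] = 0.0000
Node ud (S = 114.8): V_ud = e^(−0.1)·[0.4450·0.0000 + 0.5550·0.0000] = 0.0000
Node dd (S = 72.25): V_dd = e^(−0.1)·[0.4450·0.0000 + 0.5550·12.5875] = 6.3211
Node u (S = 135): V_u = e^(−0.1)·[0.4450·0.0000 + 0.5550·0.0000] = 0.0000
Node d (S = 85): V_d = e^(−0.1)·[0.4450·0.0000 + 0.5550·6.3211] = 3.1742
Node 0 (S = 100): V_0 = e^(−0.1)·[0.4450·0.0000 + 0.5550·3.1742] = 1.5940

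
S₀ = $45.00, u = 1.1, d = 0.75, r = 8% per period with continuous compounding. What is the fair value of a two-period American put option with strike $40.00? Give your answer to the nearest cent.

Risk-neutral probability p = (e^0.08 − 0.75)/(1.1 − 0.75) = 0.3333/0.3500 = 0.9522
Terminal stock prices: S_uu = 54.45, S_ud = 37.13, S_dd = 25.31
Terminal payoffs (K − S): max(-14.45, 0) = 0, max(2.875, 0) = 2.875, max(14.69, 0) = 14.69
Node u (S = 49.5): continuation = e^(−0.08)·[0.9522·0.0000 + 0.0478·2.8750] = 0.1267; exercise value = 0.0000 ≤ continuation, so V_u = 0.1267
Node d (S = 33.75): continuation = e^(−0.08)·[0.9522·2.8750 + 0.0478·14.6875] = 3.1747; exercise value = 6.2500 > continuation, so V_d = 6.2500 (exercise)
Node 0 (S = 45): continuation = e^(−0.08)·[0.9522·0.1267 + 0.0478·6.2500] = 0.3869; exercise value = 0.0000 ≤ continuation, so V_0 = 0.3869

$0.39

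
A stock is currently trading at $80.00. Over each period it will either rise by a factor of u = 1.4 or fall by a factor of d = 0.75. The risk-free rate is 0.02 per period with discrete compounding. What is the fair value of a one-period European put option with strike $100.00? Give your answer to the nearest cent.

$22.93

Risk-neutral probability p = (1 + 0.02 − 0.75)/(1.4 − 0.75) = 0.2700/0.6500 = 0.4154
Terminal stock prices: S_u = 112, S_d = 60
Terminal payoffs (K − S): max(-12, 0) = 0, max(40, 0) = 40
Node 0 (S = 80): V_0 = 1/1.02·[0.4154·0.0000 + 0.5846·40.0000] = 22.9261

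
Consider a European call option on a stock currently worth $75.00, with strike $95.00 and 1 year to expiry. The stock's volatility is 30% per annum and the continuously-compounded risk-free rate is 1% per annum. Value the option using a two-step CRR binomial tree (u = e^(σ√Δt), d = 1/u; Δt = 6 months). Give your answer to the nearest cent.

CRR parameters: u = e^(σ√Δt) = e^(0.3·√0.5) = 1.2363, d = 1/u = 0.8089
Per-period rate: rΔt = 0.01·0.5 = 0.005, so R = e^0.005 = 1.0050
Risk-neutral probability p = (e^0.005 − 0.8089)/(1.2363 − 0.8089) = 0.1962/0.4275 = 0.4589
Terminal stock prices: S_uu = 114.6, S_ud = 75, S_dd = 49.07
Terminal payoffs (S − K): max(19.63, 0) = 19.63, max(-20, 0) = 0, max(-45.93, 0) = 0
Node u (S = 92.72): V_u = e^(−0.005)·[0.4589·19.6349 + 0.5411·0.0000] = 8.9653
Node d (S = 60.66): V_d = e^(−0.005)·[0.4589·0.0000 + 0.5411·0.0000] = 0.0000
Node 0 (S = 75): V_0 = e^(−0.005)·[0.4589·8.9653 + 0.5411·0.0000] = 4.0936

$4.09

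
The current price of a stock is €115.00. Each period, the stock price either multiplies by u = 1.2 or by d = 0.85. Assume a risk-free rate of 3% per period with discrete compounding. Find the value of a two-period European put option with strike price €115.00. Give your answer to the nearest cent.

€7.10

Risk-neutral probability p = (1 + 0.03 − 0.85)/(1.2 − 0.85) = 0.1800/0.3500 = 0.5143
Terminal stock prices: S_uu = 165.6, S_ud = 117.3, S_dd = 83.09
Terminal payoffs (K − S): max(-50.6, 0) = 0, max(-2.3, 0) = 0, max(31.91, 0) = 31.91
Node u (S = 138): V_u = 1/1.03·[0.5143·0.0000 + 0.4857·0.0000] = 0.0000
Node d (S = 97.75): V_d = 1/1.03·[0.5143·0.0000 + 0.4857·31.9125] = 15.0489
Node 0 (S = 115): V_0 = 1/1.03·[0.5143·0.0000 + 0.4857·15.0489] = 7.0966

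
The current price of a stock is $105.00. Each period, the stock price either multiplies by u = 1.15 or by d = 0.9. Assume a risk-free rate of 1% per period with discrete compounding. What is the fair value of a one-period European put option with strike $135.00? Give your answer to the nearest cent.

$28.66

Risk-neutral probability p = (1 + 0.01 − 0.9)/(1.15 − 0.9) = 0.1100/0.2500 = 0.4400
Terminal stock prices: S_u = 120.7, S_d = 94.5
Terminal payoffs (K − S): max(14.25, 0) = 14.25, max(40.5, 0) = 40.5
Node 0 (S = 105): V_0 = 1/1.01·[0.4400·14.2500 + 0.5600·40.5000] = 28.6634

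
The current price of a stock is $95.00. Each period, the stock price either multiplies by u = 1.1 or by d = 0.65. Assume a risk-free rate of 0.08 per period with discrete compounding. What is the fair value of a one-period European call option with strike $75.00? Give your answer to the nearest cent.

Risk-neutral probability p = (1 + 0.08 − 0.65)/(1.1 − 0.65) = 0.4300/0.4500 = 0.9556
Terminal stock prices: S_u = 104.5, S_d = 61.75
Terminal payoffs (S − K): max(29.5, 0) = 29.5, max(-13.25, 0) = 0
Node 0 (S = 95): V_0 = 1/1.08·[0.9556·29.5000 + 0.0444·0.0000] = 26.1008

$26.10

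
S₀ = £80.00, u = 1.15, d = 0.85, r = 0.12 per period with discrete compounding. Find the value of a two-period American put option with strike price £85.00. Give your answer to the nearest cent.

Risk-neutral probability p = (1 + 0.12 − 0.85)/(1.15 − 0.85) = 0.2700/0.3000 = 0.9000
Terminal stock prices: S_uu = 105.8, S_ud = 78.2, S_dd = 57.8
Terminal payoffs (K − S): max(-20.8, 0) = 0, max(6.8, 0) = 6.8, max(27.2, 0) = 27.2
Node u (S = 92): continuation = 1/1.12·[0.9000·0.0000 + 0.1000·6.8000] = 0.6071; exercise value = 0.0000 ≤ continuation, so V_u = 0.6071
Node d (S = 68): continuation = 1/1.12·[0.9000·6.8000 + 0.1000·27.2000] = 7.8929; exercise value = 17.0000 > continuation, so V_d = 17.0000 (exercise)
Node 0 (S = 80): continuation = 1/1.12·[0.9000·0.6071 + 0.1000·17.0000] = 2.0057; exercise value = 5.0000 > continuation, so V_0 = 5.0000 (exercise)

£5.00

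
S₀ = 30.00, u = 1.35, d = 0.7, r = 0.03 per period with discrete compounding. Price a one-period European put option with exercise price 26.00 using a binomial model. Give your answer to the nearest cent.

Risk-neutral probability p = (1 + 0.03 − 0.7)/(1.35 − 0.7) = 0.3300/0.6500 = 0.5077
Terminal stock prices: S_u = 40.5, S_d = 21
Terminal payoffs (K − S): max(-14.5, 0) = 0, max(5, 0) = 5
Node 0 (S = 30): V_0 = 1/1.03·[0.5077·0.0000 + 0.4923·5.0000] = 2.3898

2.39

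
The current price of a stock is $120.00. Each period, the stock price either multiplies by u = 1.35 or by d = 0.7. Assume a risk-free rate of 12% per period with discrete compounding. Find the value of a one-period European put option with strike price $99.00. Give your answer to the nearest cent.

$4.74

Risk-neutral probability p = (1 + 0.12 − 0.7)/(1.35 − 0.7) = 0.4200/0.6500 = 0.6462
Terminal stock prices: S_u = 162, S_d = 84
Terminal payoffs (K − S): max(-63, 0) = 0, max(15, 0) = 15
Node 0 (S = 120): V_0 = 1/1.12·[0.6462·0.0000 + 0.3538·15.0000] = 4.7390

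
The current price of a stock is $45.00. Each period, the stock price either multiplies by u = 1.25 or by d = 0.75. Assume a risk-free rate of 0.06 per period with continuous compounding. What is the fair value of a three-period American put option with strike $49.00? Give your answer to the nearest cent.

Risk-neutral probability p = (e^0.06 − 0.75)/(1.25 − 0.75) = 0.3118/0.5000 = 0.6237
Terminal stock prices: S_uuu = 87.89, S_uud = 52.73, S_udd = 31.64, S_ddd = 18.98
Terminal payoffs (K − S): max(-38.89, 0) = 0, max(-3.734, 0) = 0, max(17.36, 0) = 17.36, max(30.02, 0) = 30.02
Node uu (S = 70.31): continuation = e^(−0.06)·[0.6237·0.0000 + 0.3763·0.0000] = 0.0000; exercise value = 0.0000 ≤ continuation, so V_uu = 0.0000
Node ud (S = 42.19): continuation = e^(−0.06)·[0.6237·0.0000 + 0.3763·17.3594] = 6.1524; exercise value = 6.8125 > continuation, so V_ud = 6.8125 (exercise)
Node dd (S = 25.31): continuation = e^(−0.06)·[0.6237·17.3594 + 0.3763·30.0156] = 20.8340; exercise value = 23.6875 > continuation, so V_dd = 23.6875 (exercise)
Node u (S = 56.25): continuation = e^(−0.06)·[0.6237·0.0000 + 0.3763·6.8125] = 2.4144; exercise value = 0.0000 ≤ continuation, so V_u = 2.4144
Node d (S = 33.75): continuation = e^(−0.06)·[0.6237·6.8125 + 0.3763·23.6875] = 12.3965; exercise value = 15.2500 > continuation, so V_d = 15.2500 (exercise)
Node 0 (S = 45): continuation = e^(−0.06)·[0.6237·2.4144 + 0.3763·15.2500] = 6.8229; exercise value = 4.0000 ≤ continuation, so V_0 = 6.8229

$6.82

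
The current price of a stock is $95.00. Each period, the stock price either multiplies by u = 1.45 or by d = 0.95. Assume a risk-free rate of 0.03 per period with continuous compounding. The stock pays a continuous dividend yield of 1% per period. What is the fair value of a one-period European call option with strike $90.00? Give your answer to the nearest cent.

$6.71

Per-period risk-free factor R = e^0.03 = 1.0305; dividend-adjusted growth = e^(0.03−0.01) = 1.0202.
Risk-neutral probability p = (1.0202 − 0.95)/(1.45 − 0.95) = 0.0702/0.5000 = 0.1404
Terminal stock prices: S_u = 137.8, S_d = 90.25
Terminal payoffs (S − K): max(47.75, 0) = 47.75, max(0.25, 0) = 0.25
Node 0 (S = 95): V_0 = e^(−0.03)·[0.1404·47.7500 + 0.8596·0.2500] = 6.7146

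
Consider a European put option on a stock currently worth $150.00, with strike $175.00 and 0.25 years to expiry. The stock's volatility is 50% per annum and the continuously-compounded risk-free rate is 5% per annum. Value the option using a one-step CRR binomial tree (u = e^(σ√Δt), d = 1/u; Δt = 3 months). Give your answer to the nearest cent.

CRR parameters: u = e^(σ√Δt) = e^(0.5·√0.25) = 1.2840, d = 1/u = 0.7788
Per-period rate: rΔt = 0.05·0.25 = 0.0125, so R = e^0.0125 = 1.0126
Risk-neutral probability p = (e^0.0125 − 0.7788)/(1.2840 − 0.7788) = 0.2338/0.5052 = 0.4627
Terminal stock prices: S_u = 192.6, S_d = 116.8
Terminal payoffs (K − S): max(-17.6, 0) = 0, max(58.18, 0) = 58.18
Node 0 (S = 150): V_0 = e^(−0.0125)·[0.4627·0.0000 + 0.5373·58.1799] = 30.8706

$30.87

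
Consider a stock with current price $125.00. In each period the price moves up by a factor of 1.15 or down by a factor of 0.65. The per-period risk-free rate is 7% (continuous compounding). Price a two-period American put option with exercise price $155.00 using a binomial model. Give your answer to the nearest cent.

$30.00

Risk-neutral probability p = (e^0.07 − 0.65)/(1.15 − 0.65) = 0.4225/0.5000 = 0.8450
Terminal stock prices: S_uu = 165.3, S_ud = 93.44, S_dd = 52.81
Terminal payoffs (K − S): max(-10.31, 0) = 0, max(61.56, 0) = 61.56, max(102.2, 0) = 102.2
Node u (S = 143.8): continuation = e^(−0.07)·[0.8450·0.0000 + 0.1550·61.5625] = 8.8961; exercise value = 11.2500 > continuation, so V_u = 11.2500 (exercise)
Node d (S = 81.25): continuation = e^(−0.07)·[0.8450·61.5625 + 0.1550·102.1875] = 63.2710; exercise value = 73.7500 > continuation, so V_d = 73.7500 (exercise)
Node 0 (S = 125): continuation = e^(−0.07)·[0.8450·11.2500 + 0.1550·73.7500] = 19.5210; exercise value = 30.0000 > continuation, so V_0 = 30.0000 (exercise)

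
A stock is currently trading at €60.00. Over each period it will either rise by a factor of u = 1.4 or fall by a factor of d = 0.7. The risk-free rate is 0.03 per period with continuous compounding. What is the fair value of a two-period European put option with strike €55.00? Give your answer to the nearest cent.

Risk-neutral probability p = (e^0.03 − 0.7)/(1.4 − 0.7) = 0.3305/0.7000 = 0.4721
Terminal stock prices: S_uu = 117.6, S_ud = 58.8, S_dd = 29.4
Terminal payoffs (K − S): max(-62.6, 0) = 0, max(-3.8, 0) = 0, max(25.6, 0) = 25.6
Node u (S = 84): V_u = e^(−0.03)·[0.4721·0.0000 + 0.5279·0.0000] = 0.0000
Node d (S = 42): V_d = e^(−0.03)·[0.4721·0.0000 + 0.5279·25.6000] = 13.1154
Node 0 (S = 60): V_0 = e^(−0.03)·[0.4721·0.0000 + 0.5279·13.1154] = 6.7193

€6.72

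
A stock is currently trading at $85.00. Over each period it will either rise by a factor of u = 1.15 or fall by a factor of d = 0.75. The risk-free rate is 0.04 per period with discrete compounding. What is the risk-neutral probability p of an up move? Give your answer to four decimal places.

p = 0.7250

Risk-neutral probability p = (1 + 0.04 − 0.75)/(1.15 − 0.75) = 0.2900/0.4000 = 0.7250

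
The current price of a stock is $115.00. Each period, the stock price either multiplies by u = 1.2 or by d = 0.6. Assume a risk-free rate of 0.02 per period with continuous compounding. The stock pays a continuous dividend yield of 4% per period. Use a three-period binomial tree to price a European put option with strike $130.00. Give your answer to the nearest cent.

$36.90

Per-period risk-free factor R = e^0.02 = 1.0202; dividend-adjusted growth = e^(0.02−0.04) = 0.9802.
Risk-neutral probability p = (0.9802 − 0.6)/(1.2 − 0.6) = 0.3802/0.6000 = 0.6337
Terminal stock prices: S_uuu = 198.7, S_uud = 99.36, S_udd = 49.68, S_ddd = 24.84
Terminal payoffs (K − S): max(-68.72, 0) = 0, max(30.64, 0) = 30.64, max(80.32, 0) = 80.32, max(105.2, 0) = 105.2
Node uu (S = 165.6): V_uu = e^(−0.02)·[0.6337·0.0000 + 0.3663·30.6400] = 11.0023
Node ud (S = 82.8): V_ud = e^(−0.02)·[0.6337·30.6400 + 0.3663·80.3200] = 47.8725
Node dd (S = 41.4): V_dd = e^(−0.02)·[0.6337·80.3200 + 0.3663·105.1600] = 87.6491
Node u (S = 138): V_u = e^(−0.02)·[0.6337·11.0023 + 0.3663·47.8725] = 24.0238
Node d (S = 69): V_d = e^(−0.02)·[0.6337·47.8725 + 0.3663·87.6491] = 61.2076
Node 0 (S = 115): V_0 = e^(−0.02)·[0.6337·24.0238 + 0.3663·61.2076] = 36.9001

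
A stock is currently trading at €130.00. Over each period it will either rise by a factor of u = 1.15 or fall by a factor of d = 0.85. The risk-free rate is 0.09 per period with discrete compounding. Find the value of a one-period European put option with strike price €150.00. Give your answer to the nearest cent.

Risk-neutral probability p = (1 + 0.09 − 0.85)/(1.15 − 0.85) = 0.2400/0.3000 = 0.8000
Terminal stock prices: S_u = 149.5, S_d = 110.5
Terminal payoffs (K − S): max(0.5, 0) = 0.5, max(39.5, 0) = 39.5
Node 0 (S = 130): V_0 = 1/1.09·[0.8000·0.5000 + 0.2000·39.5000] = 7.6147

€7.61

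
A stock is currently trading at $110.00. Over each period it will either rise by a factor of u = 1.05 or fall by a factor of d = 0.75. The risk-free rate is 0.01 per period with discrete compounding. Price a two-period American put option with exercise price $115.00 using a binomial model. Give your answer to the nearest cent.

$7.50

Risk-neutral probability p = (1 + 0.01 − 0.75)/(1.05 − 0.75) = 0.2600/0.3000 = 0.8667
Terminal stock prices: S_uu = 121.3, S_ud = 86.62, S_dd = 61.88
Terminal payoffs (K − S): max(-6.275, 0) = 0, max(28.38, 0) = 28.38, max(53.12, 0) = 53.12
Node u (S = 115.5): continuation = 1/1.01·[0.8667·0.0000 + 0.1333·28.3750] = 3.7459; exercise value = 0.0000 ≤ continuation, so V_u = 3.7459
Node d (S = 82.5): continuation = 1/1.01·[0.8667·28.3750 + 0.1333·53.1250] = 31.3614; exercise value = 32.5000 > continuation, so V_d = 32.5000 (exercise)
Node 0 (S = 110): continuation = 1/1.01·[0.8667·3.7459 + 0.1333·32.5000] = 7.5047; exercise value = 5.0000 ≤ continuation, so V_0 = 7.5047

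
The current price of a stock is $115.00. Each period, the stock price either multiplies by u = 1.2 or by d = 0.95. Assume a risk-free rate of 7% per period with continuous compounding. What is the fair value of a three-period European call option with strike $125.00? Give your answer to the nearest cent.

Risk-neutral probability p = (e^0.07 − 0.95)/(1.2 − 0.95) = 0.1225/0.2500 = 0.4900
Terminal stock prices: S_uuu = 198.7, S_uud = 157.3, S_udd = 124.5, S_ddd = 98.6
Terminal payoffs (S − K): max(73.72, 0) = 73.72, max(32.32, 0) = 32.32, max(-0.455, 0) = 0, max(-26.4, 0) = 0
Node uu (S = 165.6): V_uu = e^(−0.07)·[0.4900·73.7200 + 0.5100·32.3200] = 49.0508
Node ud (S = 131.1): V_ud = e^(−0.07)·[0.4900·32.3200 + 0.5100·0.0000] = 14.7671
Node dd (S = 103.8): V_dd = e^(−0.07)·[0.4900·0.0000 + 0.5100·0.0000] = 0.0000
Node u (S = 138): V_u = e^(−0.07)·[0.4900·49.0508 + 0.5100·14.7671] = 29.4331
Node d (S = 109.2): V_d = e^(−0.07)·[0.4900·14.7671 + 0.5100·0.0000] = 6.7471
Node 0 (S = 115): V_0 = e^(−0.07)·[0.4900·29.4331 + 0.5100·6.7471] = 16.6563

$16.66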